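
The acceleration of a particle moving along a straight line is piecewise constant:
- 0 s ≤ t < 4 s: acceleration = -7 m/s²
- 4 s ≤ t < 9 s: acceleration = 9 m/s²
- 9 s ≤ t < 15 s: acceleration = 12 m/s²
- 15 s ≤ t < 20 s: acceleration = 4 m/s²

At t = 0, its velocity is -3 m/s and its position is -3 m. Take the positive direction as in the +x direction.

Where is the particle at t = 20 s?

666.5 m

On each constant-a segment, Δv = aΔt and Δx = v₀Δt + ½aΔt²; chain segment to segment.
0–4 s: v starts -3 m/s; Δx = -3·4 + ½·-7·4² = -68 m; v ends -31 m/s.
4–9 s: v starts -31 m/s; Δx = -31·5 + ½·9·5² = -42.5 m; v ends 14 m/s.
9–15 s: v starts 14 m/s; Δx = 14·6 + ½·12·6² = 300 m; v ends 86 m/s.
15–20 s: v starts 86 m/s; Δx = 86·5 + ½·4·5² = 480 m; v ends 106 m/s.
x(20) = -3 + Σ Δx = 666.5 m.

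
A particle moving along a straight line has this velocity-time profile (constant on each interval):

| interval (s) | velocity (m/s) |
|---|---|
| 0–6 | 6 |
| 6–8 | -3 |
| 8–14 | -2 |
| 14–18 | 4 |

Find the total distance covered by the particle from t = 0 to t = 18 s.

70 m

Distance (not displacement) is the total path length: add the absolute areas under v-t.
0–6 s: |6| × 6 = 36 m
6–8 s: |-3| × 2 = 6 m
8–14 s: |-2| × 6 = 12 m
14–18 s: |4| × 4 = 16 m
Total distance = 70 m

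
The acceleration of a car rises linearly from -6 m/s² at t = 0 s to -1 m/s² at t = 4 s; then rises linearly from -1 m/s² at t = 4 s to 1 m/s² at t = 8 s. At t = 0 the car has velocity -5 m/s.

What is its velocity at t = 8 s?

-19 m/s

Δv equals the area under the a-t graph; then v = v₀ + Δv.
0–4 s: ½(-6 + -1)(4) = -14 m/s
4–8 s: ½(-1 + 1)(4) = 0 m/s
Δv = -14 m/s, so v(8) = -5 + (-14) = -19 m/s.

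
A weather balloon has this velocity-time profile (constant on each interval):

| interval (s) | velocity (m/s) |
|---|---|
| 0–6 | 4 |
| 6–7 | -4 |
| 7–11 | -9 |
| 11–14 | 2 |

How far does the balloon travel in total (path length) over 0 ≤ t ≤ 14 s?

70 m

Total distance travelled is ∫|v| dt — sum the magnitudes of each area piece.
0–6 s: |4| × 6 = 24 m
6–7 s: |-4| × 1 = 4 m
7–11 s: |-9| × 4 = 36 m
11–14 s: |2| × 3 = 6 m
Total distance = 70 m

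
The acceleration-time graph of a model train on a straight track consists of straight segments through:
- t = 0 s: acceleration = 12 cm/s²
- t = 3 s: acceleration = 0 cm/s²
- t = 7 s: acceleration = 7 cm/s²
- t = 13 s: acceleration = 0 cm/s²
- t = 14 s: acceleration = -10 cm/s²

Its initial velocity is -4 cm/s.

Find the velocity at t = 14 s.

44 cm/s

Δv equals the area under the a-t graph; then v = v₀ + Δv.
0–3 s: ½(12 + 0)(3) = 18 cm/s
3–7 s: ½(0 + 7)(4) = 14 cm/s
7–13 s: ½(7 + 0)(6) = 21 cm/s
13–14 s: ½(0 + -10)(1) = -5 cm/s
Δv = 48 cm/s, so v(14) = -4 + (48) = 44 cm/s.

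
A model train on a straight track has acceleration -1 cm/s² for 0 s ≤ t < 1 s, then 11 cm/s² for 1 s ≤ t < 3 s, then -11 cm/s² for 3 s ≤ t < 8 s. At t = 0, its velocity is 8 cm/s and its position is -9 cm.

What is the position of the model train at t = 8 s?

42 cm

On each constant-a segment, Δv = aΔt and Δx = v₀Δt + ½aΔt²; chain segment to segment.
0–1 s: v starts 8 cm/s; Δx = 8·1 + ½·-1·1² = 7.5 cm; v ends 7 cm/s.
1–3 s: v starts 7 cm/s; Δx = 7·2 + ½·11·2² = 36 cm; v ends 29 cm/s.
3–8 s: v starts 29 cm/s; Δx = 29·5 + ½·-11·5² = 7.5 cm; v ends -26 cm/s.
x(8) = -9 + Σ Δx = 42 cm.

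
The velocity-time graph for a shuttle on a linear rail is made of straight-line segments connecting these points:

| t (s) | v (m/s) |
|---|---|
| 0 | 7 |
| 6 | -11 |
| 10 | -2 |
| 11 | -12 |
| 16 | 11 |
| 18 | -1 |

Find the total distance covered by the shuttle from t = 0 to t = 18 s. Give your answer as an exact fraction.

2307/23 m

Distance (not displacement) is the total path length: add the absolute areas under v-t.
0–6 s: v = 0 at t = 7/3 s; triangle areas 49/6 + 121/6 = 85/3 m
6–10 s: |½(-11 + -2)(4)| = 26 m
10–11 s: |½(-2 + -12)(1)| = 7 m
11–16 s: v = 0 at t = 313/23 s; triangle areas 360/23 + 605/46 = 1325/46 m
16–18 s: v = 0 at t = 107/6 s; triangle areas 121/12 + 1/12 = 61/6 m
Total distance = 2307/23 m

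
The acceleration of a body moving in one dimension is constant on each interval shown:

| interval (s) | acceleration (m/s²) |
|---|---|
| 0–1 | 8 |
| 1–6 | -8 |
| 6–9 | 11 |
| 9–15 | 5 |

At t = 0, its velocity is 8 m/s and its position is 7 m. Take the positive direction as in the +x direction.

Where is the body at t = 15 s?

120.5 m

On each constant-a segment, Δv = aΔt and Δx = v₀Δt + ½aΔt²; chain segment to segment.
0–1 s: v starts 8 m/s; Δx = 8·1 + ½·8·1² = 12 m; v ends 16 m/s.
1–6 s: v starts 16 m/s; Δx = 16·5 + ½·-8·5² = -20 m; v ends -24 m/s.
6–9 s: v starts -24 m/s; Δx = -24·3 + ½·11·3² = -22.5 m; v ends 9 m/s.
9–15 s: v starts 9 m/s; Δx = 9·6 + ½·5·6² = 144 m; v ends 39 m/s.
x(15) = 7 + Σ Δx = 120.5 m.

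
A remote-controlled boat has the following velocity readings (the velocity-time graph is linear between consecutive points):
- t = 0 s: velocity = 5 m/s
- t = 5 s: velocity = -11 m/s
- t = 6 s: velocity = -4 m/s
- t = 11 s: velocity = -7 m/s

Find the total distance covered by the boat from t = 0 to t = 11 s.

Total distance travelled is ∫|v| dt — sum the magnitudes of each area piece.
0–5 s: v = 0 at t = 1.5625 s; triangle areas 3.90625 + 18.90625 = 22.8125 m
5–6 s: |½(-11 + -4)(1)| = 7.5 m
6–11 s: |½(-4 + -7)(5)| = 27.5 m
Total distance = 57.8125 m

57.8125 m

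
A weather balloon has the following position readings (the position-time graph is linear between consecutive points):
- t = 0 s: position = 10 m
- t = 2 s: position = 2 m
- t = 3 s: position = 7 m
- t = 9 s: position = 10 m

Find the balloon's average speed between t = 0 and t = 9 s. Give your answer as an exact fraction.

16/9 m/s

Average speed = (total path length)/(elapsed time); on a piecewise-linear x-t graph the path length is Σ|Δx|.
0–2 s: |Δx| = |2 − 10| = 8 m
2–3 s: |Δx| = |7 − 2| = 5 m
3–9 s: |Δx| = |10 − 7| = 3 m
Total path = 16 m; average speed = 16/9 = 16/9 m/s.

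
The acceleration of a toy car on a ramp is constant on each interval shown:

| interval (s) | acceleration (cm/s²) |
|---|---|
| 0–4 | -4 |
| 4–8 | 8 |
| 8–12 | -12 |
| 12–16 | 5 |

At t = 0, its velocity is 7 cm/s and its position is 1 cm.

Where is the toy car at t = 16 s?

-39 cm

On each constant-a segment, Δv = aΔt and Δx = v₀Δt + ½aΔt²; chain segment to segment.
0–4 s: v starts 7 cm/s; Δx = 7·4 + ½·-4·4² = -4 cm; v ends -9 cm/s.
4–8 s: v starts -9 cm/s; Δx = -9·4 + ½·8·4² = 28 cm; v ends 23 cm/s.
8–12 s: v starts 23 cm/s; Δx = 23·4 + ½·-12·4² = -4 cm; v ends -25 cm/s.
12–16 s: v starts -25 cm/s; Δx = -25·4 + ½·5·4² = -60 cm; v ends -5 cm/s.
x(16) = 1 + Σ Δx = -39 cm.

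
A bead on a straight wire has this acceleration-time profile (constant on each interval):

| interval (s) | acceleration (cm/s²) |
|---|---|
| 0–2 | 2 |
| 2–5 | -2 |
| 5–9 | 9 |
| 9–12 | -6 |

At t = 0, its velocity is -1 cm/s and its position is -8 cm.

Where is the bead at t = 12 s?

126 cm

On each constant-a segment, Δv = aΔt and Δx = v₀Δt + ½aΔt²; chain segment to segment.
0–2 s: v starts -1 cm/s; Δx = -1·2 + ½·2·2² = 2 cm; v ends 3 cm/s.
2–5 s: v starts 3 cm/s; Δx = 3·3 + ½·-2·3² = 0 cm; v ends -3 cm/s.
5–9 s: v starts -3 cm/s; Δx = -3·4 + ½·9·4² = 60 cm; v ends 33 cm/s.
9–12 s: v starts 33 cm/s; Δx = 33·3 + ½·-6·3² = 72 cm; v ends 15 cm/s.
x(12) = -8 + Σ Δx = 126 cm.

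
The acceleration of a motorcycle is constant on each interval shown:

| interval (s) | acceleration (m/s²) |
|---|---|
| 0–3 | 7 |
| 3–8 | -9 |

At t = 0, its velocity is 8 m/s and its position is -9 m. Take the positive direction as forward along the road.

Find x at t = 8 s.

79 m

On each constant-a segment, Δv = aΔt and Δx = v₀Δt + ½aΔt²; chain segment to segment.
0–3 s: v starts 8 m/s; Δx = 8·3 + ½·7·3² = 55.5 m; v ends 29 m/s.
3–8 s: v starts 29 m/s; Δx = 29·5 + ½·-9·5² = 32.5 m; v ends -16 m/s.
x(8) = -9 + Σ Δx = 79 m.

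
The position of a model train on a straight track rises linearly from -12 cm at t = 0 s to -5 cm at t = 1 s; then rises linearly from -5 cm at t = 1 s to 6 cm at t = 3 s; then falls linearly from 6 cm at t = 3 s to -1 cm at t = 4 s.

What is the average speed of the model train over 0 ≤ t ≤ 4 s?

Average speed = (total path length)/(elapsed time); on a piecewise-linear x-t graph the path length is Σ|Δx|.
0–1 s: |Δx| = |-5 − -12| = 7 cm
1–3 s: |Δx| = |6 − -5| = 11 cm
3–4 s: |Δx| = |-1 − 6| = 7 cm
Total path = 25 cm; average speed = 25/4 = 6.25 cm/s.

6.25 cm/s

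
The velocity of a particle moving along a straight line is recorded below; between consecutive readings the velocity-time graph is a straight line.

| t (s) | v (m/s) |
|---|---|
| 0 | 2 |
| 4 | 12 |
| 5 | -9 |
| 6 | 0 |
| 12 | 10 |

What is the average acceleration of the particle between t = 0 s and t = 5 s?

-2.2 m/s²

Average acceleration = Δv/Δt = (-9 − 2)/(5 − 0) = -2.2 m/s².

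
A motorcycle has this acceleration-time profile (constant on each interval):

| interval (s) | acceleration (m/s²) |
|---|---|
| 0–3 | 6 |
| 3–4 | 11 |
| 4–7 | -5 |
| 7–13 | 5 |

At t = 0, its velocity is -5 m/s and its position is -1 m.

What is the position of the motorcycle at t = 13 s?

223 m

On each constant-a segment, Δv = aΔt and Δx = v₀Δt + ½aΔt²; chain segment to segment.
0–3 s: v starts -5 m/s; Δx = -5·3 + ½·6·3² = 12 m; v ends 13 m/s.
3–4 s: v starts 13 m/s; Δx = 13·1 + ½·11·1² = 18.5 m; v ends 24 m/s.
4–7 s: v starts 24 m/s; Δx = 24·3 + ½·-5·3² = 49.5 m; v ends 9 m/s.
7–13 s: v starts 9 m/s; Δx = 9·6 + ½·5·6² = 144 m; v ends 39 m/s.
x(13) = -1 + Σ Δx = 223 m.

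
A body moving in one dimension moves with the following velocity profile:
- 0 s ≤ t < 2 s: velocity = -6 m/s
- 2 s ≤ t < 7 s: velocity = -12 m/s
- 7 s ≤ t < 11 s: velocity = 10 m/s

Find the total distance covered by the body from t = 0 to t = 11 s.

Total distance travelled is ∫|v| dt — sum the magnitudes of each area piece.
0–2 s: |-6| × 2 = 12 m
2–7 s: |-12| × 5 = 60 m
7–11 s: |10| × 4 = 40 m
Total distance = 112 m

112 m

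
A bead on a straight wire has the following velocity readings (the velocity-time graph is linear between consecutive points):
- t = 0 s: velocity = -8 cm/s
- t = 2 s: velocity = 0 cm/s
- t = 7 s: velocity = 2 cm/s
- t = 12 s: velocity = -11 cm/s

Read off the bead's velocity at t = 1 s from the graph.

-4 cm/s

On 0–2 s the graph is linear from -8 to 0 cm/s: v(1) = -8 + (0 − -8)·(1 − 0)/(2 − 0) = -4 cm/s.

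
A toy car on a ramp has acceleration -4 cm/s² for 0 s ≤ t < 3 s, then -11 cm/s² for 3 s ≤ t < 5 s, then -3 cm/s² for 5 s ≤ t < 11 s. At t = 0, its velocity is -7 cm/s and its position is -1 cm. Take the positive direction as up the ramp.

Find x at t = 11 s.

-400 cm

On each constant-a segment, Δv = aΔt and Δx = v₀Δt + ½aΔt²; chain segment to segment.
0–3 s: v starts -7 cm/s; Δx = -7·3 + ½·-4·3² = -39 cm; v ends -19 cm/s.
3–5 s: v starts -19 cm/s; Δx = -19·2 + ½·-11·2² = -60 cm; v ends -41 cm/s.
5–11 s: v starts -41 cm/s; Δx = -41·6 + ½·-3·6² = -300 cm; v ends -59 cm/s.
x(11) = -1 + Σ Δx = -400 cm.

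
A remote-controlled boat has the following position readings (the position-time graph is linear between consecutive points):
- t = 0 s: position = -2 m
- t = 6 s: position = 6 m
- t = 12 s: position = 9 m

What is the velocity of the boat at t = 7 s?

Velocity is the slope of the x-t graph on 6–12 s: (9 − 6)/(12 − 6) = 0.5 m/s.

0.5 m/s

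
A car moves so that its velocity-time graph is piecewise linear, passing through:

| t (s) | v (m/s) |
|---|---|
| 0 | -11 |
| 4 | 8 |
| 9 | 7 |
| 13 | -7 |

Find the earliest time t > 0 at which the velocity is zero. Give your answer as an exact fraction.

t = 44/19 s

v changes sign on 0–4 s (from -11 to 8); the graph is linear there, so v = 0 at t = 0 + (11)·(4 − 0)/(8 − -11) = 44/19 s.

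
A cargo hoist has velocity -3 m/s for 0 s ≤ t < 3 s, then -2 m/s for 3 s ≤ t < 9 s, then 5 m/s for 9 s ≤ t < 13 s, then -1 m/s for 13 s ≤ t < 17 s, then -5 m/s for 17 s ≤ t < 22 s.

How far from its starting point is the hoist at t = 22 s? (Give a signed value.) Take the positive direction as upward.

-30 m

Net displacement equals the area under the velocity-time graph (areas below the axis count negative).
0–3 s: -3 × 3 = -9 m
3–9 s: -2 × 6 = -12 m
9–13 s: 5 × 4 = 20 m
13–17 s: -1 × 4 = -4 m
17–22 s: -5 × 5 = -25 m
Net displacement = -30 m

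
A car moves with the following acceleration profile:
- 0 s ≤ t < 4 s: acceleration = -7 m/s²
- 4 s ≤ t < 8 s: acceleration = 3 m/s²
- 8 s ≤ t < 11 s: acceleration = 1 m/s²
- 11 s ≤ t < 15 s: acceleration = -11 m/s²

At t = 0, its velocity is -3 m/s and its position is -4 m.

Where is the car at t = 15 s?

On each constant-a segment, Δv = aΔt and Δx = v₀Δt + ½aΔt²; chain segment to segment.
0–4 s: v starts -3 m/s; Δx = -3·4 + ½·-7·4² = -68 m; v ends -31 m/s.
4–8 s: v starts -31 m/s; Δx = -31·4 + ½·3·4² = -100 m; v ends -19 m/s.
8–11 s: v starts -19 m/s; Δx = -19·3 + ½·1·3² = -52.5 m; v ends -16 m/s.
11–15 s: v starts -16 m/s; Δx = -16·4 + ½·-11·4² = -152 m; v ends -60 m/s.
x(15) = -4 + Σ Δx = -376.5 m.

-376.5 m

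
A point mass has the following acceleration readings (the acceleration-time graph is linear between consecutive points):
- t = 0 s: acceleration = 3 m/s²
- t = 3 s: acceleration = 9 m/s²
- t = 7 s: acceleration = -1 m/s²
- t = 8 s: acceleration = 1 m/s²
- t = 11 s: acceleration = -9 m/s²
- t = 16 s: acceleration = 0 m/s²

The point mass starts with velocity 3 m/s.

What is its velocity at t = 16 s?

2.5 m/s

Δv equals the area under the a-t graph; then v = v₀ + Δv.
0–3 s: ½(3 + 9)(3) = 18 m/s
3–7 s: ½(9 + -1)(4) = 16 m/s
7–8 s: ½(-1 + 1)(1) = 0 m/s
8–11 s: ½(1 + -9)(3) = -12 m/s
11–16 s: ½(-9 + 0)(5) = -22.5 m/s
Δv = -0.5 m/s, so v(16) = 3 + (-0.5) = 2.5 m/s.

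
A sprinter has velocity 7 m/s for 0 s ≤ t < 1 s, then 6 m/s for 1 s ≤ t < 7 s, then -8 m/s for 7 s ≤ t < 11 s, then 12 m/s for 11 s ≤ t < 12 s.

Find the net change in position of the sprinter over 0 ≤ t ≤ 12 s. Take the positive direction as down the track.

Net displacement equals the area under the velocity-time graph (areas below the axis count negative).
0–1 s: 7 × 1 = 7 m
1–7 s: 6 × 6 = 36 m
7–11 s: -8 × 4 = -32 m
11–12 s: 12 × 1 = 12 m
Net displacement = 23 m

23 m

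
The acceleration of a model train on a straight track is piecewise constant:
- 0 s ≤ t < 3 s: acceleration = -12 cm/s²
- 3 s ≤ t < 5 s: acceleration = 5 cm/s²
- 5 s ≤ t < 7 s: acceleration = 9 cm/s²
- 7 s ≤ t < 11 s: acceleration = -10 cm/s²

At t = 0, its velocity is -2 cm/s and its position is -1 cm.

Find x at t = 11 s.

-285 cm

On each constant-a segment, Δv = aΔt and Δx = v₀Δt + ½aΔt²; chain segment to segment.
0–3 s: v starts -2 cm/s; Δx = -2·3 + ½·-12·3² = -60 cm; v ends -38 cm/s.
3–5 s: v starts -38 cm/s; Δx = -38·2 + ½·5·2² = -66 cm; v ends -28 cm/s.
5–7 s: v starts -28 cm/s; Δx = -28·2 + ½·9·2² = -38 cm; v ends -10 cm/s.
7–11 s: v starts -10 cm/s; Δx = -10·4 + ½·-10·4² = -120 cm; v ends -50 cm/s.
x(11) = -1 + Σ Δx = -285 cm.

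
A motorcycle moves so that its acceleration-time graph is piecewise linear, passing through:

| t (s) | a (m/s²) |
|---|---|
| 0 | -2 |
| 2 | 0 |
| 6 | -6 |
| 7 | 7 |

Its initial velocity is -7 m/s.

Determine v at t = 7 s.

Δv equals the area under the a-t graph; then v = v₀ + Δv.
0–2 s: ½(-2 + 0)(2) = -2 m/s
2–6 s: ½(0 + -6)(4) = -12 m/s
6–7 s: ½(-6 + 7)(1) = 0.5 m/s
Δv = -13.5 m/s, so v(7) = -7 + (-13.5) = -20.5 m/s.

-20.5 m/s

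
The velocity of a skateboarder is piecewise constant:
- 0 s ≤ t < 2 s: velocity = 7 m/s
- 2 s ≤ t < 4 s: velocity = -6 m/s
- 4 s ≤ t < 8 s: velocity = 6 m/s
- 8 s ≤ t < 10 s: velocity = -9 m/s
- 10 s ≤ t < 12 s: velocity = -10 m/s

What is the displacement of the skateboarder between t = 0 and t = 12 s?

-12 m

Net displacement equals the area under the velocity-time graph (areas below the axis count negative).
0–2 s: 7 × 2 = 14 m
2–4 s: -6 × 2 = -12 m
4–8 s: 6 × 4 = 24 m
8–10 s: -9 × 2 = -18 m
10–12 s: -10 × 2 = -20 m
Net displacement = -12 m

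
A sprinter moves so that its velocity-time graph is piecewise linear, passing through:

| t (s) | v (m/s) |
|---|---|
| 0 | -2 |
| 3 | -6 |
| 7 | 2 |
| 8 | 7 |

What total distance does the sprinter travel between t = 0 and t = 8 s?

26.5 m

Distance (not displacement) is the total path length: add the absolute areas under v-t.
0–3 s: |½(-2 + -6)(3)| = 12 m
3–7 s: v = 0 at t = 6 s; triangle areas 9 + 1 = 10 m
7–8 s: |½(2 + 7)(1)| = 4.5 m
Total distance = 26.5 m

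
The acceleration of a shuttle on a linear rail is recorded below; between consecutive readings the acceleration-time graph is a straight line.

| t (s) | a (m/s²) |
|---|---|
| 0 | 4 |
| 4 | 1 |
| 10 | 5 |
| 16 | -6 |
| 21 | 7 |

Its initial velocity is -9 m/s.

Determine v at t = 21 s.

18.5 m/s

Δv equals the area under the a-t graph; then v = v₀ + Δv.
0–4 s: ½(4 + 1)(4) = 10 m/s
4–10 s: ½(1 + 5)(6) = 18 m/s
10–16 s: ½(5 + -6)(6) = -3 m/s
16–21 s: ½(-6 + 7)(5) = 2.5 m/s
Δv = 27.5 m/s, so v(21) = -9 + (27.5) = 18.5 m/s.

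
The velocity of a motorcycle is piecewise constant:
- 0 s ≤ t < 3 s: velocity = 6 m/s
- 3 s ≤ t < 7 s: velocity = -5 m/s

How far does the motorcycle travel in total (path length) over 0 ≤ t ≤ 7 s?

38 m

Total distance travelled is ∫|v| dt — sum the magnitudes of each area piece.
0–3 s: |6| × 3 = 18 m
3–7 s: |-5| × 4 = 20 m
Total distance = 38 m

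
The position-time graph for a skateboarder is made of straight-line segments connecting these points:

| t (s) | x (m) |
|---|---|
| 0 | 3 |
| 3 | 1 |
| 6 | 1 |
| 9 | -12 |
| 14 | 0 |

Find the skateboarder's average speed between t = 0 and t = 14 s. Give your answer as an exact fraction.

27/14 m/s

Average speed = (total path length)/(elapsed time); on a piecewise-linear x-t graph the path length is Σ|Δx|.
0–3 s: |Δx| = |1 − 3| = 2 m
3–6 s: |Δx| = |1 − 1| = 0 m
6–9 s: |Δx| = |-12 − 1| = 13 m
9–14 s: |Δx| = |0 − -12| = 12 m
Total path = 27 m; average speed = 27/14 = 27/14 m/s.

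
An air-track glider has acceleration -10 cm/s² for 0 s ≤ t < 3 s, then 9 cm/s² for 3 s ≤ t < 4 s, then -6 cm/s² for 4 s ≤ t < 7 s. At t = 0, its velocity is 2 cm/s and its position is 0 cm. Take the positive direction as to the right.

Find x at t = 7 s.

On each constant-a segment, Δv = aΔt and Δx = v₀Δt + ½aΔt²; chain segment to segment.
0–3 s: v starts 2 cm/s; Δx = 2·3 + ½·-10·3² = -39 cm; v ends -28 cm/s.
3–4 s: v starts -28 cm/s; Δx = -28·1 + ½·9·1² = -23.5 cm; v ends -19 cm/s.
4–7 s: v starts -19 cm/s; Δx = -19·3 + ½·-6·3² = -84 cm; v ends -37 cm/s.
x(7) = 0 + Σ Δx = -146.5 cm.

-146.5 cm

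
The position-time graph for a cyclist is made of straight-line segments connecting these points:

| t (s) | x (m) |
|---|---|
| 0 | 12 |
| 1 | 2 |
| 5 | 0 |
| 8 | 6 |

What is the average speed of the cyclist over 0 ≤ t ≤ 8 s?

Average speed = (total path length)/(elapsed time); on a piecewise-linear x-t graph the path length is Σ|Δx|.
0–1 s: |Δx| = |2 − 12| = 10 m
1–5 s: |Δx| = |0 − 2| = 2 m
5–8 s: |Δx| = |6 − 0| = 6 m
Total path = 18 m; average speed = 18/8 = 2.25 m/s.

2.25 m/s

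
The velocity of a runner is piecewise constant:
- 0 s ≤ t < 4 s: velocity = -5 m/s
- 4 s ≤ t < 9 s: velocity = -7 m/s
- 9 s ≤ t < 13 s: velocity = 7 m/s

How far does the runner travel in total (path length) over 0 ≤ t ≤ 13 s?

83 m

Distance (not displacement) is the total path length: add the absolute areas under v-t.
0–4 s: |-5| × 4 = 20 m
4–9 s: |-7| × 5 = 35 m
9–13 s: |7| × 4 = 28 m
Total distance = 83 m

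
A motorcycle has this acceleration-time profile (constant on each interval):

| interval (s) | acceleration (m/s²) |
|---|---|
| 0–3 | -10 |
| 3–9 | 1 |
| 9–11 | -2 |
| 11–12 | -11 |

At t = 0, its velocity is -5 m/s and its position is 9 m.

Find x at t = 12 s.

On each constant-a segment, Δv = aΔt and Δx = v₀Δt + ½aΔt²; chain segment to segment.
0–3 s: v starts -5 m/s; Δx = -5·3 + ½·-10·3² = -60 m; v ends -35 m/s.
3–9 s: v starts -35 m/s; Δx = -35·6 + ½·1·6² = -192 m; v ends -29 m/s.
9–11 s: v starts -29 m/s; Δx = -29·2 + ½·-2·2² = -62 m; v ends -33 m/s.
11–12 s: v starts -33 m/s; Δx = -33·1 + ½·-11·1² = -38.5 m; v ends -44 m/s.
x(12) = 9 + Σ Δx = -343.5 m.

-343.5 m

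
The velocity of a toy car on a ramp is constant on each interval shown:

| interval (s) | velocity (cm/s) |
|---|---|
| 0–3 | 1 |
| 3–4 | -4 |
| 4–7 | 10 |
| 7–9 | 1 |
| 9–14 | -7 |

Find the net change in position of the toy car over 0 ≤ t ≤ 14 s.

-4 cm

Displacement is the signed area under the v-t curve.
0–3 s: 1 × 3 = 3 cm
3–4 s: -4 × 1 = -4 cm
4–7 s: 10 × 3 = 30 cm
7–9 s: 1 × 2 = 2 cm
9–14 s: -7 × 5 = -35 cm
Net displacement = -4 cm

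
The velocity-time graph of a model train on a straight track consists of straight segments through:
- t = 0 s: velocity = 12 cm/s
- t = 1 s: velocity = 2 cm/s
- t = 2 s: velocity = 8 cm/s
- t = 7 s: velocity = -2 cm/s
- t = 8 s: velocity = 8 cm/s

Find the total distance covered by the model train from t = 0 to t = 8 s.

Distance (not displacement) is the total path length: add the absolute areas under v-t.
0–1 s: |½(12 + 2)(1)| = 7 cm
1–2 s: |½(2 + 8)(1)| = 5 cm
2–7 s: v = 0 at t = 6 s; triangle areas 16 + 1 = 17 cm
7–8 s: v = 0 at t = 7.2 s; triangle areas 0.2 + 3.2 = 3.4 cm
Total distance = 32.4 cm

32.4 cm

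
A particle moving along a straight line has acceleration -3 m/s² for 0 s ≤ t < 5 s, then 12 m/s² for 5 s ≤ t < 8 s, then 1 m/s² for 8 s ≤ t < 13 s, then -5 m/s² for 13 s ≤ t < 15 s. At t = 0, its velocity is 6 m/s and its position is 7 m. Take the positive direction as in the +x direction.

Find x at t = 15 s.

On each constant-a segment, Δv = aΔt and Δx = v₀Δt + ½aΔt²; chain segment to segment.
0–5 s: v starts 6 m/s; Δx = 6·5 + ½·-3·5² = -7.5 m; v ends -9 m/s.
5–8 s: v starts -9 m/s; Δx = -9·3 + ½·12·3² = 27 m; v ends 27 m/s.
8–13 s: v starts 27 m/s; Δx = 27·5 + ½·1·5² = 147.5 m; v ends 32 m/s.
13–15 s: v starts 32 m/s; Δx = 32·2 + ½·-5·2² = 54 m; v ends 22 m/s.
x(15) = 7 + Σ Δx = 228 m.

228 m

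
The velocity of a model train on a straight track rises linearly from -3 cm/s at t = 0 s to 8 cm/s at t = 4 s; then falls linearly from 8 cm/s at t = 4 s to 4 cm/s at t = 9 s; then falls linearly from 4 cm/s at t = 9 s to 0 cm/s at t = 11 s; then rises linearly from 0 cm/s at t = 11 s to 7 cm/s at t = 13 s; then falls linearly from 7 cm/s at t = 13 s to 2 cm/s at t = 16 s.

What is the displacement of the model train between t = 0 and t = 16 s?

Displacement is the signed area under the v-t curve.
0–4 s: ½(-3 + 8)(4) = 10 cm
4–9 s: ½(8 + 4)(5) = 30 cm
9–11 s: ½(4 + 0)(2) = 4 cm
11–13 s: ½(0 + 7)(2) = 7 cm
13–16 s: ½(7 + 2)(3) = 13.5 cm
Net displacement = 64.5 cm

64.5 cm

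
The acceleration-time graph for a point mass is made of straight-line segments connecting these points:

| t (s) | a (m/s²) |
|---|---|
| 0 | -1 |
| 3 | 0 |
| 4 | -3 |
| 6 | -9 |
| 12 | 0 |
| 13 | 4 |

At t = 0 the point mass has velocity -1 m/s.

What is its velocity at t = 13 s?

Δv equals the area under the a-t graph; then v = v₀ + Δv.
0–3 s: ½(-1 + 0)(3) = -1.5 m/s
3–4 s: ½(0 + -3)(1) = -1.5 m/s
4–6 s: ½(-3 + -9)(2) = -12 m/s
6–12 s: ½(-9 + 0)(6) = -27 m/s
12–13 s: ½(0 + 4)(1) = 2 m/s
Δv = -40 m/s, so v(13) = -1 + (-40) = -41 m/s.

-41 m/s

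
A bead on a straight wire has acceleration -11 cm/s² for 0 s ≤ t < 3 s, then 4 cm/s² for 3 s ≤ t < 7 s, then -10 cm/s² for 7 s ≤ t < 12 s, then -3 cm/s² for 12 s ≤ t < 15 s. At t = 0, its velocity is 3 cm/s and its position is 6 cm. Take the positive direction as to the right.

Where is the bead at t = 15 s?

On each constant-a segment, Δv = aΔt and Δx = v₀Δt + ½aΔt²; chain segment to segment.
0–3 s: v starts 3 cm/s; Δx = 3·3 + ½·-11·3² = -40.5 cm; v ends -30 cm/s.
3–7 s: v starts -30 cm/s; Δx = -30·4 + ½·4·4² = -88 cm; v ends -14 cm/s.
7–12 s: v starts -14 cm/s; Δx = -14·5 + ½·-10·5² = -195 cm; v ends -64 cm/s.
12–15 s: v starts -64 cm/s; Δx = -64·3 + ½·-3·3² = -205.5 cm; v ends -73 cm/s.
x(15) = 6 + Σ Δx = -523 cm.

-523 cm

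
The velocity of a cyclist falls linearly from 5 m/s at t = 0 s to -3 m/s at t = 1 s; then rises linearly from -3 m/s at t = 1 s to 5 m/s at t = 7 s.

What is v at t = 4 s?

On 1–7 s the graph is linear from -3 to 5 m/s: v(4) = -3 + (5 − -3)·(4 − 1)/(7 − 1) = 1 m/s.

1 m/s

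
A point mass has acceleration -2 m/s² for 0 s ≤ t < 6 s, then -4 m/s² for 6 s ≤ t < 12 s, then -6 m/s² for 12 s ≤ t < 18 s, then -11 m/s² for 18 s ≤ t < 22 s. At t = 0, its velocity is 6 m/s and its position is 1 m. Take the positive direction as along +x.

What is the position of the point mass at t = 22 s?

-747 m

On each constant-a segment, Δv = aΔt and Δx = v₀Δt + ½aΔt²; chain segment to segment.
0–6 s: v starts 6 m/s; Δx = 6·6 + ½·-2·6² = 0 m; v ends -6 m/s.
6–12 s: v starts -6 m/s; Δx = -6·6 + ½·-4·6² = -108 m; v ends -30 m/s.
12–18 s: v starts -30 m/s; Δx = -30·6 + ½·-6·6² = -288 m; v ends -66 m/s.
18–22 s: v starts -66 m/s; Δx = -66·4 + ½·-11·4² = -352 m; v ends -110 m/s.
x(22) = 1 + Σ Δx = -747 m.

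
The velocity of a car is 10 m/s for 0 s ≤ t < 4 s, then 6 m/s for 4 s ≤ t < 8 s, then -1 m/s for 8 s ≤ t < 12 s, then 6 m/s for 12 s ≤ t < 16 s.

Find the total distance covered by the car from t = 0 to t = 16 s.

92 m

Distance (not displacement) is the total path length: add the absolute areas under v-t.
0–4 s: |10| × 4 = 40 m
4–8 s: |6| × 4 = 24 m
8–12 s: |-1| × 4 = 4 m
12–16 s: |6| × 4 = 24 m
Total distance = 92 m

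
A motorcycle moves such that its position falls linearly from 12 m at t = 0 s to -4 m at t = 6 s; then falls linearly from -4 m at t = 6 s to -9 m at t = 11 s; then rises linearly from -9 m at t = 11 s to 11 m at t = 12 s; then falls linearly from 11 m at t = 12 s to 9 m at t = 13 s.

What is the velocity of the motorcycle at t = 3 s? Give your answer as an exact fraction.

-8/3 m/s

Velocity is the slope of the x-t graph on 0–6 s: (-4 − 12)/(6 − 0) = -8/3 m/s.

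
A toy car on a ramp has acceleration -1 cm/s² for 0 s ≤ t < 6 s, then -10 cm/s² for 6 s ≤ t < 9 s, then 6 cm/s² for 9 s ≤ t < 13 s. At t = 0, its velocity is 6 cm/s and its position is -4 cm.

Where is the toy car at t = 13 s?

On each constant-a segment, Δv = aΔt and Δx = v₀Δt + ½aΔt²; chain segment to segment.
0–6 s: v starts 6 cm/s; Δx = 6·6 + ½·-1·6² = 18 cm; v ends 0 cm/s.
6–9 s: v starts 0 cm/s; Δx = 0·3 + ½·-10·3² = -45 cm; v ends -30 cm/s.
9–13 s: v starts -30 cm/s; Δx = -30·4 + ½·6·4² = -72 cm; v ends -6 cm/s.
x(13) = -4 + Σ Δx = -103 cm.

-103 cm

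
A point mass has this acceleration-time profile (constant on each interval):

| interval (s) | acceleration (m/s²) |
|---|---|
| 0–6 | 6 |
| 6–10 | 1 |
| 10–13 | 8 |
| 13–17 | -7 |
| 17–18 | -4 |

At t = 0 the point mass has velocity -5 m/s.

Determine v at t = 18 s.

Δv equals the area under the a-t graph; then v = v₀ + Δv.
0–6 s: 6 × 6 = 36 m/s
6–10 s: 1 × 4 = 4 m/s
10–13 s: 8 × 3 = 24 m/s
13–17 s: -7 × 4 = -28 m/s
17–18 s: -4 × 1 = -4 m/s
Δv = 32 m/s, so v(18) = -5 + (32) = 27 m/s.

27 m/s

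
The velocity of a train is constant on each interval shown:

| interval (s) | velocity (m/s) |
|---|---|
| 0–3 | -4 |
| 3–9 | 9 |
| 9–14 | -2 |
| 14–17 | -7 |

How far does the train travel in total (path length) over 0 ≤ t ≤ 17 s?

97 m

Distance (not displacement) is the total path length: add the absolute areas under v-t.
0–3 s: |-4| × 3 = 12 m
3–9 s: |9| × 6 = 54 m
9–14 s: |-2| × 5 = 10 m
14–17 s: |-7| × 3 = 21 m
Total distance = 97 m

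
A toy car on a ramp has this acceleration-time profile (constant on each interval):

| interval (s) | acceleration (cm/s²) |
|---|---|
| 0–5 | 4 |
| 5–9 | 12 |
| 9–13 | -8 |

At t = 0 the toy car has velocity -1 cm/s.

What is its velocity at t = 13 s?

35 cm/s

Δv equals the area under the a-t graph; then v = v₀ + Δv.
0–5 s: 4 × 5 = 20 cm/s
5–9 s: 12 × 4 = 48 cm/s
9–13 s: -8 × 4 = -32 cm/s
Δv = 36 cm/s, so v(13) = -1 + (36) = 35 cm/s.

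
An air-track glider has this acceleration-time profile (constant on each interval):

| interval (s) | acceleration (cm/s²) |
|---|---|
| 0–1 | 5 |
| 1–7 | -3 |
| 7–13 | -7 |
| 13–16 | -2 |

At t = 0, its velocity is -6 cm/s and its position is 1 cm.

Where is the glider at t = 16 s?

On each constant-a segment, Δv = aΔt and Δx = v₀Δt + ½aΔt²; chain segment to segment.
0–1 s: v starts -6 cm/s; Δx = -6·1 + ½·5·1² = -3.5 cm; v ends -1 cm/s.
1–7 s: v starts -1 cm/s; Δx = -1·6 + ½·-3·6² = -60 cm; v ends -19 cm/s.
7–13 s: v starts -19 cm/s; Δx = -19·6 + ½·-7·6² = -240 cm; v ends -61 cm/s.
13–16 s: v starts -61 cm/s; Δx = -61·3 + ½·-2·3² = -192 cm; v ends -67 cm/s.
x(16) = 1 + Σ Δx = -494.5 cm.

-494.5 cm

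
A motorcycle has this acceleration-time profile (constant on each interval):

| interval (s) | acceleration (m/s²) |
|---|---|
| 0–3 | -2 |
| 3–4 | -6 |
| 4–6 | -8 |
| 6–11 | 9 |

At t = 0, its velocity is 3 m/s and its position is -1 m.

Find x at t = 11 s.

-53.5 m

On each constant-a segment, Δv = aΔt and Δx = v₀Δt + ½aΔt²; chain segment to segment.
0–3 s: v starts 3 m/s; Δx = 3·3 + ½·-2·3² = 0 m; v ends -3 m/s.
3–4 s: v starts -3 m/s; Δx = -3·1 + ½·-6·1² = -6 m; v ends -9 m/s.
4–6 s: v starts -9 m/s; Δx = -9·2 + ½·-8·2² = -34 m; v ends -25 m/s.
6–11 s: v starts -25 m/s; Δx = -25·5 + ½·9·5² = -12.5 m; v ends 20 m/s.
x(11) = -1 + Σ Δx = -53.5 m.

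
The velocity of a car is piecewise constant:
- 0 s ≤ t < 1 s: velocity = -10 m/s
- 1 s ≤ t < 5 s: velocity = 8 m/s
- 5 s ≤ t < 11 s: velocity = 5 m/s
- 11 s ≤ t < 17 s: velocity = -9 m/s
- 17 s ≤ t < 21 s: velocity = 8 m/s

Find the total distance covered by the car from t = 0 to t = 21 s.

Distance (not displacement) is the total path length: add the absolute areas under v-t.
0–1 s: |-10| × 1 = 10 m
1–5 s: |8| × 4 = 32 m
5–11 s: |5| × 6 = 30 m
11–17 s: |-9| × 6 = 54 m
17–21 s: |8| × 4 = 32 m
Total distance = 158 m

158 m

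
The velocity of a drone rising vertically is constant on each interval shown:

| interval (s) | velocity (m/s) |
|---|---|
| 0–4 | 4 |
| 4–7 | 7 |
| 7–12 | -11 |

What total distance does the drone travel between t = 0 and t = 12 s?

92 m

Total distance travelled is ∫|v| dt — sum the magnitudes of each area piece.
0–4 s: |4| × 4 = 16 m
4–7 s: |7| × 3 = 21 m
7–12 s: |-11| × 5 = 55 m
Total distance = 92 m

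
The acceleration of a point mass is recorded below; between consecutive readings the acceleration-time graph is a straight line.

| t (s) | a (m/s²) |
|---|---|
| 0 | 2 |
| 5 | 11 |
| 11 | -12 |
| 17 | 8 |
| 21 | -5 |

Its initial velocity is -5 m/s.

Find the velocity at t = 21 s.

Δv equals the area under the a-t graph; then v = v₀ + Δv.
0–5 s: ½(2 + 11)(5) = 32.5 m/s
5–11 s: ½(11 + -12)(6) = -3 m/s
11–17 s: ½(-12 + 8)(6) = -12 m/s
17–21 s: ½(8 + -5)(4) = 6 m/s
Δv = 23.5 m/s, so v(21) = -5 + (23.5) = 18.5 m/s.

18.5 m/s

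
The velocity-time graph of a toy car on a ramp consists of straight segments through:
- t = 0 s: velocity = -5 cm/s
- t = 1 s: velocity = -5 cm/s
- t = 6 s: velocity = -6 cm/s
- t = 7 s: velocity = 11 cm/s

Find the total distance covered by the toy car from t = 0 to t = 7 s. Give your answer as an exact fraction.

Total distance travelled is ∫|v| dt — sum the magnitudes of each area piece.
0–1 s: |-5| × 1 = 5 cm
1–6 s: |½(-5 + -6)(5)| = 27.5 cm
6–7 s: v = 0 at t = 108/17 s; triangle areas 18/17 + 121/34 = 157/34 cm
Total distance = 631/17 cm

631/17 cm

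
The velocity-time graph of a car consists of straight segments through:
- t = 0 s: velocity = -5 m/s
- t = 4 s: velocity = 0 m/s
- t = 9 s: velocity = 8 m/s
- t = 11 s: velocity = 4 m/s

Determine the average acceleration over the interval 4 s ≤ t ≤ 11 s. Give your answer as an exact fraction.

4/7 m/s²

Average acceleration = Δv/Δt = (4 − 0)/(11 − 4) = 4/7 m/s².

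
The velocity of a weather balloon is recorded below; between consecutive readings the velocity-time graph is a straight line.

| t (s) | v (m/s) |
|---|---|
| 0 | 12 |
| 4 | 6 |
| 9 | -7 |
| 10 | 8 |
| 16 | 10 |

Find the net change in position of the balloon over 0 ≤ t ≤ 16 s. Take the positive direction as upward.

88 m

Net displacement equals the area under the velocity-time graph (areas below the axis count negative).
0–4 s: ½(12 + 6)(4) = 36 m
4–9 s: ½(6 + -7)(5) = -2.5 m
9–10 s: ½(-7 + 8)(1) = 0.5 m
10–16 s: ½(8 + 10)(6) = 54 m
Net displacement = 88 m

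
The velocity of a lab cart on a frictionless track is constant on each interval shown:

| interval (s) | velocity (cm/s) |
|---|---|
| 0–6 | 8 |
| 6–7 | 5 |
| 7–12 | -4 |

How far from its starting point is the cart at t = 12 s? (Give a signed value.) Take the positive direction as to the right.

33 cm

Net displacement equals the area under the velocity-time graph (areas below the axis count negative).
0–6 s: 8 × 6 = 48 cm
6–7 s: 5 × 1 = 5 cm
7–12 s: -4 × 5 = -20 cm
Net displacement = 33 cm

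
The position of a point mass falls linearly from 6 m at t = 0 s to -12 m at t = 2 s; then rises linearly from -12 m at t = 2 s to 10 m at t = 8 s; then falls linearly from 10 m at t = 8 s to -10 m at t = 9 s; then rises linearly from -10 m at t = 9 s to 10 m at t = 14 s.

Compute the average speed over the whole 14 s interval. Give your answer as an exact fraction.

40/7 m/s

Average speed = (total path length)/(elapsed time); on a piecewise-linear x-t graph the path length is Σ|Δx|.
0–2 s: |Δx| = |-12 − 6| = 18 m
2–8 s: |Δx| = |10 − -12| = 22 m
8–9 s: |Δx| = |-10 − 10| = 20 m
9–14 s: |Δx| = |10 − -10| = 20 m
Total path = 80 m; average speed = 80/14 = 40/7 m/s.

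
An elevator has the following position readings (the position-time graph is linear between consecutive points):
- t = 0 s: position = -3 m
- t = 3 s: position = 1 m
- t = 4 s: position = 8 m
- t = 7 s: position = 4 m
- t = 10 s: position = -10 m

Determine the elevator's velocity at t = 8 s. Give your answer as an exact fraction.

-14/3 m/s

Velocity is the slope of the x-t graph on 7–10 s: (-10 − 4)/(10 − 7) = -14/3 m/s.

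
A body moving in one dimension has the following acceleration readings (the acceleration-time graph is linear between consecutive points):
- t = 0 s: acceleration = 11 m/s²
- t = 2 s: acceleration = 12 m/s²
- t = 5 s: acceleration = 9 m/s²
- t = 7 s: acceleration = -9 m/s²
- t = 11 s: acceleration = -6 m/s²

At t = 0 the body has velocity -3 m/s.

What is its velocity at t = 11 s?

21.5 m/s

Δv equals the area under the a-t graph; then v = v₀ + Δv.
0–2 s: ½(11 + 12)(2) = 23 m/s
2–5 s: ½(12 + 9)(3) = 31.5 m/s
5–7 s: ½(9 + -9)(2) = 0 m/s
7–11 s: ½(-9 + -6)(4) = -30 m/s
Δv = 24.5 m/s, so v(11) = -3 + (24.5) = 21.5 m/s.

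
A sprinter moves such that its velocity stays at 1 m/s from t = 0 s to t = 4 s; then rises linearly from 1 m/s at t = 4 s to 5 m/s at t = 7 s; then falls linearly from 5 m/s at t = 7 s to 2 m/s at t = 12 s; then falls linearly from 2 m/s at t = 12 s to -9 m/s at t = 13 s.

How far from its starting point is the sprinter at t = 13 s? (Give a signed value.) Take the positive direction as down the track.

Displacement is the signed area under the v-t curve.
0–4 s: 1 × 4 = 4 m
4–7 s: ½(1 + 5)(3) = 9 m
7–12 s: ½(5 + 2)(5) = 17.5 m
12–13 s: ½(2 + -9)(1) = -3.5 m
Net displacement = 27 m

27 m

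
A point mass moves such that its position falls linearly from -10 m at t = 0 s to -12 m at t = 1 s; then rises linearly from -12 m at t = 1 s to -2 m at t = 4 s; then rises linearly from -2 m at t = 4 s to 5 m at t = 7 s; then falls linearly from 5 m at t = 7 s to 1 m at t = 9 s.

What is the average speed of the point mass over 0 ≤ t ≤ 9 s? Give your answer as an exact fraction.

23/9 m/s

Average speed = (total path length)/(elapsed time); on a piecewise-linear x-t graph the path length is Σ|Δx|.
0–1 s: |Δx| = |-12 − -10| = 2 m
1–4 s: |Δx| = |-2 − -12| = 10 m
4–7 s: |Δx| = |5 − -2| = 7 m
7–9 s: |Δx| = |1 − 5| = 4 m
Total path = 23 m; average speed = 23/9 = 23/9 m/s.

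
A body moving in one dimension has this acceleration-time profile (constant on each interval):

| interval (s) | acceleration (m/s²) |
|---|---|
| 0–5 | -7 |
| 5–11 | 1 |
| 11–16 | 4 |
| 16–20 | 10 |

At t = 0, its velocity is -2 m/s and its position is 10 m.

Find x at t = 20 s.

-360.5 m

On each constant-a segment, Δv = aΔt and Δx = v₀Δt + ½aΔt²; chain segment to segment.
0–5 s: v starts -2 m/s; Δx = -2·5 + ½·-7·5² = -97.5 m; v ends -37 m/s.
5–11 s: v starts -37 m/s; Δx = -37·6 + ½·1·6² = -204 m; v ends -31 m/s.
11–16 s: v starts -31 m/s; Δx = -31·5 + ½·4·5² = -105 m; v ends -11 m/s.
16–20 s: v starts -11 m/s; Δx = -11·4 + ½·10·4² = 36 m; v ends 29 m/s.
x(20) = 10 + Σ Δx = -360.5 m.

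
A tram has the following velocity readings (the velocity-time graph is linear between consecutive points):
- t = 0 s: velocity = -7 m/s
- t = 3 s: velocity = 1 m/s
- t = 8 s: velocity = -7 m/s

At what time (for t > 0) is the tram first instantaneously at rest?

v changes sign on 0–3 s (from -7 to 1); the graph is linear there, so v = 0 at t = 0 + (7)·(3 − 0)/(1 − -7) = 2.625 s.

t = 2.625 s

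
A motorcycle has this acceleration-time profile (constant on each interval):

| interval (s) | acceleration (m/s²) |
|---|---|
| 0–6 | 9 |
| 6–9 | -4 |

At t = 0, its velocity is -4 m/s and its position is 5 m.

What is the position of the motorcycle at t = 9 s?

On each constant-a segment, Δv = aΔt and Δx = v₀Δt + ½aΔt²; chain segment to segment.
0–6 s: v starts -4 m/s; Δx = -4·6 + ½·9·6² = 138 m; v ends 50 m/s.
6–9 s: v starts 50 m/s; Δx = 50·3 + ½·-4·3² = 132 m; v ends 38 m/s.
x(9) = 5 + Σ Δx = 275 m.

275 m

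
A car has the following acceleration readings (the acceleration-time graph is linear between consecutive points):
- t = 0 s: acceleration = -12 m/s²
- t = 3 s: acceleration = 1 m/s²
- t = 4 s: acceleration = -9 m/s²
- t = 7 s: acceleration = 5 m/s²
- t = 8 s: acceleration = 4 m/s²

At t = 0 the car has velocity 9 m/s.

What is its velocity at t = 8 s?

-13 m/s

Δv equals the area under the a-t graph; then v = v₀ + Δv.
0–3 s: ½(-12 + 1)(3) = -16.5 m/s
3–4 s: ½(1 + -9)(1) = -4 m/s
4–7 s: ½(-9 + 5)(3) = -6 m/s
7–8 s: ½(5 + 4)(1) = 4.5 m/s
Δv = -22 m/s, so v(8) = 9 + (-22) = -13 m/s.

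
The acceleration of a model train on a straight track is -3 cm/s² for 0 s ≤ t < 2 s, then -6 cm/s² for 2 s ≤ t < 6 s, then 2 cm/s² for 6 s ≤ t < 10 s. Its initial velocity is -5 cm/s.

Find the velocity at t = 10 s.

Δv equals the area under the a-t graph; then v = v₀ + Δv.
0–2 s: -3 × 2 = -6 cm/s
2–6 s: -6 × 4 = -24 cm/s
6–10 s: 2 × 4 = 8 cm/s
Δv = -22 cm/s, so v(10) = -5 + (-22) = -27 cm/s.

-27 cm/s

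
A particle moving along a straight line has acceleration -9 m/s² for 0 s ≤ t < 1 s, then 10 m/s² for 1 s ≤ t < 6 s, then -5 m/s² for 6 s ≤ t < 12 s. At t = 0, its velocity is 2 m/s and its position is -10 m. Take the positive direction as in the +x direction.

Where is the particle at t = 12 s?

245.5 m

On each constant-a segment, Δv = aΔt and Δx = v₀Δt + ½aΔt²; chain segment to segment.
0–1 s: v starts 2 m/s; Δx = 2·1 + ½·-9·1² = -2.5 m; v ends -7 m/s.
1–6 s: v starts -7 m/s; Δx = -7·5 + ½·10·5² = 90 m; v ends 43 m/s.
6–12 s: v starts 43 m/s; Δx = 43·6 + ½·-5·6² = 168 m; v ends 13 m/s.
x(12) = -10 + Σ Δx = 245.5 m.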